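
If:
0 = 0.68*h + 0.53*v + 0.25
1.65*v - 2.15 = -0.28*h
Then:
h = -1.59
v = 1.57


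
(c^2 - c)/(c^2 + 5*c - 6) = c/(c + 6)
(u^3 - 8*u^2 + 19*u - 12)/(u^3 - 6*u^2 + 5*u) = (u^2 - 7*u + 12)/(u*(u - 5))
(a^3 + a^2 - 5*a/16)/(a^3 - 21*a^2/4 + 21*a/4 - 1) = a*(4*a + 5)/(4*(a^2 - 5*a + 4))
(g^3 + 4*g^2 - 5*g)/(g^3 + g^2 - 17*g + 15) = g/(g - 3)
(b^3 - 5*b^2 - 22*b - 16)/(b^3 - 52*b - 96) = (b + 1)/(b + 6)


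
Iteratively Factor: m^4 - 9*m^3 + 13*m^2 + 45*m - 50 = (m + 2)*(m^3 - 11*m^2 + 35*m - 25) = (m - 5)*(m + 2)*(m^2 - 6*m + 5) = (m - 5)^2*(m + 2)*(m - 1)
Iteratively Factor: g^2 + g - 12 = (g - 3)*(g + 4)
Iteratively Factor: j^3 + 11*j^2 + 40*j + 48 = (j + 4)*(j^2 + 7*j + 12) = (j + 4)^2*(j + 3)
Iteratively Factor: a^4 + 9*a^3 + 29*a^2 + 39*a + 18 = (a + 3)*(a^3 + 6*a^2 + 11*a + 6) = (a + 2)*(a + 3)*(a^2 + 4*a + 3) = (a + 2)*(a + 3)^2*(a + 1)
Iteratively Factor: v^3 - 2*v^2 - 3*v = (v)*(v^2 - 2*v - 3) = v*(v - 3)*(v + 1)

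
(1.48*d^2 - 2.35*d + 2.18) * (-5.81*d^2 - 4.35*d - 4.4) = -8.5988*d^4 + 7.2155*d^3 - 8.9553*d^2 + 0.857000000000001*d - 9.592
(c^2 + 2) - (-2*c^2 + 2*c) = 3*c^2 - 2*c + 2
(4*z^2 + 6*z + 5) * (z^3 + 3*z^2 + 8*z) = 4*z^5 + 18*z^4 + 55*z^3 + 63*z^2 + 40*z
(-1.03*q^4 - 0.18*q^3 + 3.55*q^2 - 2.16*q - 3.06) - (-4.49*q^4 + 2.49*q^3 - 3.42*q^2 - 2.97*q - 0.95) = 3.46*q^4 - 2.67*q^3 + 6.97*q^2 + 0.81*q - 2.11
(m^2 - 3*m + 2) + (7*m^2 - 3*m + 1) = 8*m^2 - 6*m + 3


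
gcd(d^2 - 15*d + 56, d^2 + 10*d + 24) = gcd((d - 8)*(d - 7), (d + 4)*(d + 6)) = 1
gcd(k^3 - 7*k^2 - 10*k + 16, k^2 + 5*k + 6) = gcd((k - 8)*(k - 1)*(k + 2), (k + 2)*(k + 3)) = k + 2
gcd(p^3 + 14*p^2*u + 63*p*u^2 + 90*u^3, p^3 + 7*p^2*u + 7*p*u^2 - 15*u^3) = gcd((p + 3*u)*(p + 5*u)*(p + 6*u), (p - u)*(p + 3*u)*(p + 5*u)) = p^2 + 8*p*u + 15*u^2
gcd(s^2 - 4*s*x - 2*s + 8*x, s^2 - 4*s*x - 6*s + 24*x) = -s + 4*x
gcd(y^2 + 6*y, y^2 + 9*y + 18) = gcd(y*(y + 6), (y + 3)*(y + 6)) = y + 6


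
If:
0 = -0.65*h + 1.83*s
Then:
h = 2.81538461538462*s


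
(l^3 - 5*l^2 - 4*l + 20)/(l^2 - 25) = (l^2 - 4)/(l + 5)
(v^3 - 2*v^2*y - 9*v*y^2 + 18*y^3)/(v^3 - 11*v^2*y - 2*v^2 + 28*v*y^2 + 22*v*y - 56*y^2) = (v^3 - 2*v^2*y - 9*v*y^2 + 18*y^3)/(v^3 - 11*v^2*y - 2*v^2 + 28*v*y^2 + 22*v*y - 56*y^2)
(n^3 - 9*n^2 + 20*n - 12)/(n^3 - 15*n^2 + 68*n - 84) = (n - 1)/(n - 7)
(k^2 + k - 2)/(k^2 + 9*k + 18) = (k^2 + k - 2)/(k^2 + 9*k + 18)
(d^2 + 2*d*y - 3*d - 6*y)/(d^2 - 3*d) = (d + 2*y)/d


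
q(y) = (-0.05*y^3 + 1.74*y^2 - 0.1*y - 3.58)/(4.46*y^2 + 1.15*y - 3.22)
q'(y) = (-8.92*y - 1.15)*(-0.05*y^3 + 1.74*y^2 - 0.1*y - 3.58)/(4.46*y^2 + 1.15*y - 3.22)^2 + (-0.15*y^2 + 3.48*y - 0.1)/(4.46*y^2 + 1.15*y - 3.22)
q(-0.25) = 1.07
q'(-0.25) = -0.05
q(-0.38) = 1.09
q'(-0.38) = -0.33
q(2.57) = 0.23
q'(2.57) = 0.08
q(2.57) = 0.23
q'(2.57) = 0.08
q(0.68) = 7.61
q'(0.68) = 140.31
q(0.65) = 4.97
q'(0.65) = 55.15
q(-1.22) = -0.39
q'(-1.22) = -4.13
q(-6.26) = 0.47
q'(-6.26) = -0.01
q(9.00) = 0.27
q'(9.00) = -0.01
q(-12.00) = 0.54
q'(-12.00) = -0.01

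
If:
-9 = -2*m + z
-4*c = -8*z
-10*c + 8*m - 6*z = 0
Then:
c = 36/11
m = 117/22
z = 18/11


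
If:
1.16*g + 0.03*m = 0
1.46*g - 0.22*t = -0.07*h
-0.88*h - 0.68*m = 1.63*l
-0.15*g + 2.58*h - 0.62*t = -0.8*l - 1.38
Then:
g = 0.191309053064407*t + 0.0430597554446834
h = -0.84730310677192*t - 0.898103470703398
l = 3.54342296678902*t + 1.17945739716434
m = -7.39728338515708*t - 1.66497721052776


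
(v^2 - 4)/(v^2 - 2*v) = (v + 2)/v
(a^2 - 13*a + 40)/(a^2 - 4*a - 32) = (a - 5)/(a + 4)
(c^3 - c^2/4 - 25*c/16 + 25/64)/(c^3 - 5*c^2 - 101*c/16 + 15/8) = (c - 5/4)/(c - 6)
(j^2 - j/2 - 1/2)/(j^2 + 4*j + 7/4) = 2*(j - 1)/(2*j + 7)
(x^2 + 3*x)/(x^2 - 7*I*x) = (x + 3)/(x - 7*I)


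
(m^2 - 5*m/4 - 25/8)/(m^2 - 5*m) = (8*m^2 - 10*m - 25)/(8*m*(m - 5))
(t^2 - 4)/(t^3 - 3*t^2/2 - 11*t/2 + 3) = 2*(t - 2)/(2*t^2 - 7*t + 3)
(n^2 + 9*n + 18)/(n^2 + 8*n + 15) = (n + 6)/(n + 5)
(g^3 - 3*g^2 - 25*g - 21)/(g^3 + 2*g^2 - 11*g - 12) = (g^2 - 4*g - 21)/(g^2 + g - 12)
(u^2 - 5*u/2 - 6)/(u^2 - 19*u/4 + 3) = 2*(2*u + 3)/(4*u - 3)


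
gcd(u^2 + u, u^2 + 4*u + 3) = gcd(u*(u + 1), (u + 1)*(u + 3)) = u + 1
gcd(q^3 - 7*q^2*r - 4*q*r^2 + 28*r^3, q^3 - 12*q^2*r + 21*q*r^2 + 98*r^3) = q^2 - 5*q*r - 14*r^2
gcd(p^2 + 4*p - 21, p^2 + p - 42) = p + 7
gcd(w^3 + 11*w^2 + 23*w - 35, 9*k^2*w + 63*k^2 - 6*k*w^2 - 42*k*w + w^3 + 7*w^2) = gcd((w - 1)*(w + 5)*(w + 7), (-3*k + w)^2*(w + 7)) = w + 7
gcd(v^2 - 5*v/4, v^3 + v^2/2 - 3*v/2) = v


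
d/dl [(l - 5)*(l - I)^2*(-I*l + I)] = I*(l - I)*((1 - l)*(l - I) + (5 - l)*(l - I) - 2*(l - 5)*(l - 1))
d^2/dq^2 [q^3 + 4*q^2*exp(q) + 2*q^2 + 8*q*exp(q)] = 4*q^2*exp(q) + 24*q*exp(q) + 6*q + 24*exp(q) + 4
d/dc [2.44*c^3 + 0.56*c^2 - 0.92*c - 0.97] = 7.32*c^2 + 1.12*c - 0.92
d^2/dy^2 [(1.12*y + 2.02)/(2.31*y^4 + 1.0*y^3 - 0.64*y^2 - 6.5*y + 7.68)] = (71.717184*y^7 + 256.97364*y^6 + 136.771152*y^5 + 67.0853759999999*y^4 - 523.922416*y^3 - 607.07184*y^2 - 9.63225599999998*y + 302.368208)/(12.326391*y^12 + 16.0083*y^11 - 3.315312*y^10 - 111.92435*y^9 + 33.772272*y^8 + 145.8312*y^7 + 272.405684*y^6 - 602.6196*y^5 + 37.545216*y^4 + 94.015*y^3 + 860.193792*y^2 - 1150.1568*y + 452.984832)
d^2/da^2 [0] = 0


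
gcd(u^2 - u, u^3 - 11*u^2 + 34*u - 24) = u - 1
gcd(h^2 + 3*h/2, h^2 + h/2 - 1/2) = 1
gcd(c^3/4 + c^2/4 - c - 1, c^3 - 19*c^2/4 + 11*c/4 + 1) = 1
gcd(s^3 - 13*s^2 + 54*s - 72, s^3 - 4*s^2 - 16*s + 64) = s - 4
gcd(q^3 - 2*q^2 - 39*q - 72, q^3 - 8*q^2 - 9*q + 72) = q^2 - 5*q - 24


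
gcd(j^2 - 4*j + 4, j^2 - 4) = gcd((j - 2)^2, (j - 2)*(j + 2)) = j - 2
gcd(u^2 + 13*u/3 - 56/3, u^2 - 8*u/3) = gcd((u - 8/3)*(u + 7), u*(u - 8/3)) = u - 8/3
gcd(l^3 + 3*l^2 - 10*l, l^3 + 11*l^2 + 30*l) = l^2 + 5*l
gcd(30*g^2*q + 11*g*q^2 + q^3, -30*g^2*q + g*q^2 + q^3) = 6*g*q + q^2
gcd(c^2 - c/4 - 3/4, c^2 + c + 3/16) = c + 3/4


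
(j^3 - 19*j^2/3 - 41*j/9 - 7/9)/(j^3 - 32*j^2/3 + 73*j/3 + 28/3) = (j + 1/3)/(j - 4)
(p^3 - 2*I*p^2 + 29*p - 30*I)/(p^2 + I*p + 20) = (p^2 - 7*I*p - 6)/(p - 4*I)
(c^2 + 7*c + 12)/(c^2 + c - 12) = (c + 3)/(c - 3)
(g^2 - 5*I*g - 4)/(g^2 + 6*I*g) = (g^2 - 5*I*g - 4)/(g*(g + 6*I))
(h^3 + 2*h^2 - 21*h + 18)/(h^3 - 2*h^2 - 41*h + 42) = (h - 3)/(h - 7)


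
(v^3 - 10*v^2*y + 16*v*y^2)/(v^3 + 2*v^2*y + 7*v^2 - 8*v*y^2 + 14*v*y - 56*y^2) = v*(v - 8*y)/(v^2 + 4*v*y + 7*v + 28*y)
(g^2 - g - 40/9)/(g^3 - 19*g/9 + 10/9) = (3*g - 8)/(3*g^2 - 5*g + 2)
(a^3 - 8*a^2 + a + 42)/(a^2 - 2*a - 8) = (a^2 - 10*a + 21)/(a - 4)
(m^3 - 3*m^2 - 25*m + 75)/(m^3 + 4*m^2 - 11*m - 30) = (m - 5)/(m + 2)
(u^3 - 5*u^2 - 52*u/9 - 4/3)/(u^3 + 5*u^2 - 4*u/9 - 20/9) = (3*u^2 - 17*u - 6)/(3*u^2 + 13*u - 10)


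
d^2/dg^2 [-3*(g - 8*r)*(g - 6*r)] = -6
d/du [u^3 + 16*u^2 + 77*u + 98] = 3*u^2 + 32*u + 77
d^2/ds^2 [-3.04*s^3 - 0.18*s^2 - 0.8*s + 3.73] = -18.24*s - 0.36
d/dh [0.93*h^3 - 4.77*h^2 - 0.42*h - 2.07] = 2.79*h^2 - 9.54*h - 0.42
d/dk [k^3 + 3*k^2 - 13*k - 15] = 3*k^2 + 6*k - 13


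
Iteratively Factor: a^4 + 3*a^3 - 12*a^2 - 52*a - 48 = (a + 2)*(a^3 + a^2 - 14*a - 24) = (a + 2)*(a + 3)*(a^2 - 2*a - 8) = (a - 4)*(a + 2)*(a + 3)*(a + 2)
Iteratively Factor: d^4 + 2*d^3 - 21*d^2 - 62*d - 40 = (d - 5)*(d^3 + 7*d^2 + 14*d + 8) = (d - 5)*(d + 2)*(d^2 + 5*d + 4) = (d - 5)*(d + 2)*(d + 4)*(d + 1)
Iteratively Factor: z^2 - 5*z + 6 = (z - 2)*(z - 3)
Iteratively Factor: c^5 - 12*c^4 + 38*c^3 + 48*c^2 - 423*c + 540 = (c - 4)*(c^4 - 8*c^3 + 6*c^2 + 72*c - 135) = (c - 5)*(c - 4)*(c^3 - 3*c^2 - 9*c + 27) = (c - 5)*(c - 4)*(c - 3)*(c^2 - 9) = (c - 5)*(c - 4)*(c - 3)*(c + 3)*(c - 3)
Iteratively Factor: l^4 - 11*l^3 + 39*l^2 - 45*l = (l)*(l^3 - 11*l^2 + 39*l - 45) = l*(l - 5)*(l^2 - 6*l + 9) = l*(l - 5)*(l - 3)*(l - 3)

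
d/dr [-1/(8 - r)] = -1/(r - 8)^2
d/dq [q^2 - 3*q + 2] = 2*q - 3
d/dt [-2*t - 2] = -2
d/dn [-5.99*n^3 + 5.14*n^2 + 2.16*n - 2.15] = -17.97*n^2 + 10.28*n + 2.16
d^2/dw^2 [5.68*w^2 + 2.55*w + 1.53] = 11.3600000000000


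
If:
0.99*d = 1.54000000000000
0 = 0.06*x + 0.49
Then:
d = 1.56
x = -8.17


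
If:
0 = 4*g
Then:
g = 0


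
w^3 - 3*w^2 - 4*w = w*(w - 4)*(w + 1)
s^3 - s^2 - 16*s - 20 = (s - 5)*(s + 2)^2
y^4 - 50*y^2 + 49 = (y - 7)*(y - 1)*(y + 1)*(y + 7)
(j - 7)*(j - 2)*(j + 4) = j^3 - 5*j^2 - 22*j + 56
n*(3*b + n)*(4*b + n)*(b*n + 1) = 12*b^3*n^2 + 7*b^2*n^3 + 12*b^2*n + b*n^4 + 7*b*n^2 + n^3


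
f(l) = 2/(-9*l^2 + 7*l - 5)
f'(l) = 2*(18*l - 7)/(-9*l^2 + 7*l - 5)^2 = 2*(18*l - 7)/(9*l^2 - 7*l + 5)^2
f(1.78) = -0.09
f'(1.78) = 0.11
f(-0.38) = -0.22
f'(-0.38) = -0.34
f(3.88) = -0.02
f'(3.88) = 0.01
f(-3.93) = -0.01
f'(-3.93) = -0.01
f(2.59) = -0.04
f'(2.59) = 0.04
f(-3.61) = -0.01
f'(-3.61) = -0.01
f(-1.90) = -0.04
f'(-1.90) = -0.03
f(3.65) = -0.02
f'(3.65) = 0.01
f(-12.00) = 0.00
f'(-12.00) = 0.00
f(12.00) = 0.00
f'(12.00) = 0.00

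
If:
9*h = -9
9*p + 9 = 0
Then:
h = -1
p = -1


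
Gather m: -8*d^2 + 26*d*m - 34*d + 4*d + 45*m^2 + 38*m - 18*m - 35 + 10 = -8*d^2 - 30*d + 45*m^2 + m*(26*d + 20) - 25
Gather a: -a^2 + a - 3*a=-a^2 - 2*a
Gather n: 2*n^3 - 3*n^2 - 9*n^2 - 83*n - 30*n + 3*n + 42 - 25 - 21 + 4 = 2*n^3 - 12*n^2 - 110*n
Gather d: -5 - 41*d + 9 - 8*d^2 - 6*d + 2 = -8*d^2 - 47*d + 6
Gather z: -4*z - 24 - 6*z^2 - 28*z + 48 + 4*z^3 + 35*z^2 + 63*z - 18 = 4*z^3 + 29*z^2 + 31*z + 6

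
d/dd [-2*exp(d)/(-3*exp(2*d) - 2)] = (4 - 6*exp(2*d))*exp(d)/(9*exp(4*d) + 12*exp(2*d) + 4)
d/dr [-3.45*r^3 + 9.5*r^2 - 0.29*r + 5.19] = -10.35*r^2 + 19.0*r - 0.29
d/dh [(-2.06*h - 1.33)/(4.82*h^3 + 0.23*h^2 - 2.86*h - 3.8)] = (19.8584*h^3 + 19.7056*h^2 + 0.6118*h + 4.0242)/(23.2324*h^6 + 2.2172*h^5 - 27.5175*h^4 - 37.9476*h^3 + 6.4316*h^2 + 21.736*h + 14.44)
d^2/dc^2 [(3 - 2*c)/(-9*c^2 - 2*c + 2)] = 2*((23 - 54*c)*(9*c^2 + 2*c - 2) + 4*(2*c - 3)*(9*c + 1)^2)/(9*c^2 + 2*c - 2)^3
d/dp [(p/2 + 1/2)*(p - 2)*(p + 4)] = 3*p^2/2 + 3*p - 3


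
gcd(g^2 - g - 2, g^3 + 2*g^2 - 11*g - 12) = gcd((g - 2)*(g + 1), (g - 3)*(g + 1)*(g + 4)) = g + 1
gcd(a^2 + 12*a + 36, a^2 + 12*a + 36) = a^2 + 12*a + 36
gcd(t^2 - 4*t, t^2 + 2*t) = t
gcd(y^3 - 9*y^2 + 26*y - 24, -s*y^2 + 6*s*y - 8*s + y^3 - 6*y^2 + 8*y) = y^2 - 6*y + 8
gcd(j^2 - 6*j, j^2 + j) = j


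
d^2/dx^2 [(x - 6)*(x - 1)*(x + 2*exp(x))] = 2*x^2*exp(x) - 6*x*exp(x) + 6*x - 12*exp(x) - 14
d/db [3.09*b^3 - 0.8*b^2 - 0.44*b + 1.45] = 9.27*b^2 - 1.6*b - 0.44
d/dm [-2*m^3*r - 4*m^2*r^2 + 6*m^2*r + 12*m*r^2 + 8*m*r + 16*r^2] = 2*r*(-3*m^2 - 4*m*r + 6*m + 6*r + 4)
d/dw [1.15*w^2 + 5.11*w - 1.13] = 2.3*w + 5.11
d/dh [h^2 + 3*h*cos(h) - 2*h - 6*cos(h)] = -3*h*sin(h) + 2*h + 6*sin(h) + 3*cos(h) - 2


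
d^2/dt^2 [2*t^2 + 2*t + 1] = 4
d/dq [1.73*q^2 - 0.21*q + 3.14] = 3.46*q - 0.21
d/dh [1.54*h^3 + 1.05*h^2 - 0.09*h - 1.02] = 4.62*h^2 + 2.1*h - 0.09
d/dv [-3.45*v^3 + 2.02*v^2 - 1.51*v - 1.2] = -10.35*v^2 + 4.04*v - 1.51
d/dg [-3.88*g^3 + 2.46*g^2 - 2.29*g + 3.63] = -11.64*g^2 + 4.92*g - 2.29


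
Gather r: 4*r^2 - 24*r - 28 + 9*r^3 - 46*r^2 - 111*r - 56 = 9*r^3 - 42*r^2 - 135*r - 84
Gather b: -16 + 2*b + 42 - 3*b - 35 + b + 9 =0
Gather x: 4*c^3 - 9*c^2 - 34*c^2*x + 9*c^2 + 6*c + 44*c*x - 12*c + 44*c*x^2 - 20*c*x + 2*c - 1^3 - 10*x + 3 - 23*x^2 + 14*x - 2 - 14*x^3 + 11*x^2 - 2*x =4*c^3 - 4*c - 14*x^3 + x^2*(44*c - 12) + x*(-34*c^2 + 24*c + 2)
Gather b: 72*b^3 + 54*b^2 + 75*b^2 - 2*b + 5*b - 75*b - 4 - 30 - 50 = 72*b^3 + 129*b^2 - 72*b - 84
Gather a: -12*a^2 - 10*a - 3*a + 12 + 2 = -12*a^2 - 13*a + 14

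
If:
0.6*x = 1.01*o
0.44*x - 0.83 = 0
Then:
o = 1.12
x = 1.89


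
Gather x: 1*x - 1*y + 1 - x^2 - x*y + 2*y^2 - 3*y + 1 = -x^2 + x*(1 - y) + 2*y^2 - 4*y + 2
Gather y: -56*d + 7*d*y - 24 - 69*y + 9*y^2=-56*d + 9*y^2 + y*(7*d - 69) - 24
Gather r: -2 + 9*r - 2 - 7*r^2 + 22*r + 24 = -7*r^2 + 31*r + 20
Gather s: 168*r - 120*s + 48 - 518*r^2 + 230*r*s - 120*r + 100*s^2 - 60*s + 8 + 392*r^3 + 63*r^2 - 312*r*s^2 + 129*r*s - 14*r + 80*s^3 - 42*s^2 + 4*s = 392*r^3 - 455*r^2 + 34*r + 80*s^3 + s^2*(58 - 312*r) + s*(359*r - 176) + 56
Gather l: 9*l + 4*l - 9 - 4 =13*l - 13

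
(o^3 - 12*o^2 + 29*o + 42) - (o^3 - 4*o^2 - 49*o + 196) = -8*o^2 + 78*o - 154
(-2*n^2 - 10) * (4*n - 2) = -8*n^3 + 4*n^2 - 40*n + 20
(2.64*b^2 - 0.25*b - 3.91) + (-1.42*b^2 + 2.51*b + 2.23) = 1.22*b^2 + 2.26*b - 1.68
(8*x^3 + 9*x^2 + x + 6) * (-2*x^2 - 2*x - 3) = -16*x^5 - 34*x^4 - 44*x^3 - 41*x^2 - 15*x - 18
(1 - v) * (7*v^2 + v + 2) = -7*v^3 + 6*v^2 - v + 2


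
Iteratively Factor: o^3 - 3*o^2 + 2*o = (o - 1)*(o^2 - 2*o) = o*(o - 1)*(o - 2)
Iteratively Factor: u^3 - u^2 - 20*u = (u - 5)*(u^2 + 4*u) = (u - 5)*(u + 4)*(u)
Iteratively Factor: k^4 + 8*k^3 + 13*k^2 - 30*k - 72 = (k + 3)*(k^3 + 5*k^2 - 2*k - 24) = (k - 2)*(k + 3)*(k^2 + 7*k + 12) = (k - 2)*(k + 3)*(k + 4)*(k + 3)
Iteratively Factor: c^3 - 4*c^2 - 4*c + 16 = (c - 4)*(c^2 - 4) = (c - 4)*(c + 2)*(c - 2)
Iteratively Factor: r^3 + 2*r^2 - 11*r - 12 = (r - 3)*(r^2 + 5*r + 4) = (r - 3)*(r + 4)*(r + 1)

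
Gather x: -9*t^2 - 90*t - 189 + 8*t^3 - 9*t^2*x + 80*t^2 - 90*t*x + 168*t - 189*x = 8*t^3 + 71*t^2 + 78*t + x*(-9*t^2 - 90*t - 189) - 189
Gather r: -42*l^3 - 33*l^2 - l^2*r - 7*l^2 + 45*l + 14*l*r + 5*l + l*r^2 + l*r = -42*l^3 - 40*l^2 + l*r^2 + 50*l + r*(-l^2 + 15*l)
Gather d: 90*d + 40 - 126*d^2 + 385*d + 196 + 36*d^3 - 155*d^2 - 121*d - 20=36*d^3 - 281*d^2 + 354*d + 216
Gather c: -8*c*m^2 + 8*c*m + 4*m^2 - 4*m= c*(-8*m^2 + 8*m) + 4*m^2 - 4*m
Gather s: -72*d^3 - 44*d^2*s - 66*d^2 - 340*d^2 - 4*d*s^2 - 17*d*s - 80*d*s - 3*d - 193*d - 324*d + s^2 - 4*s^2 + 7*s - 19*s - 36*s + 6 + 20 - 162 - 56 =-72*d^3 - 406*d^2 - 520*d + s^2*(-4*d - 3) + s*(-44*d^2 - 97*d - 48) - 192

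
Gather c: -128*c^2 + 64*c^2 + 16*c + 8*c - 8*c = -64*c^2 + 16*c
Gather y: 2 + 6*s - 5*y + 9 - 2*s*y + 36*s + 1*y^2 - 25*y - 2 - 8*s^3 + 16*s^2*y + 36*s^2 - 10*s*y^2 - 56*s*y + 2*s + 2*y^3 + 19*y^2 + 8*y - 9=-8*s^3 + 36*s^2 + 44*s + 2*y^3 + y^2*(20 - 10*s) + y*(16*s^2 - 58*s - 22)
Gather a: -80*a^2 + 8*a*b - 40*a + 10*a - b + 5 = -80*a^2 + a*(8*b - 30) - b + 5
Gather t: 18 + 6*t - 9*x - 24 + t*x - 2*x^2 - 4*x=t*(x + 6) - 2*x^2 - 13*x - 6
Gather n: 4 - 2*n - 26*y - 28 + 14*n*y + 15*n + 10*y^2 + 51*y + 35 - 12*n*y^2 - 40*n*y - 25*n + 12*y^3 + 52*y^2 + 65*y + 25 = n*(-12*y^2 - 26*y - 12) + 12*y^3 + 62*y^2 + 90*y + 36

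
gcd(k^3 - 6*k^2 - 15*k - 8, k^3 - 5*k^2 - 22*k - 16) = k^2 - 7*k - 8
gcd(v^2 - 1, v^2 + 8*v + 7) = v + 1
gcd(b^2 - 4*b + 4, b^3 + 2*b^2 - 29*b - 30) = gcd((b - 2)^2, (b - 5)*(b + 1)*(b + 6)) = 1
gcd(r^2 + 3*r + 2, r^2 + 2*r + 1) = r + 1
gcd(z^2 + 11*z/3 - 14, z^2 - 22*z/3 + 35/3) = z - 7/3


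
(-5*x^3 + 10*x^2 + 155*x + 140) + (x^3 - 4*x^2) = -4*x^3 + 6*x^2 + 155*x + 140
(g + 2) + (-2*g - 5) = -g - 3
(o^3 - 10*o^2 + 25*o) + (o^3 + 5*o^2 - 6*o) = 2*o^3 - 5*o^2 + 19*o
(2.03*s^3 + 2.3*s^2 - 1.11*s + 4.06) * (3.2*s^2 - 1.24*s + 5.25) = 6.496*s^5 + 4.8428*s^4 + 4.2535*s^3 + 26.4434*s^2 - 10.8619*s + 21.315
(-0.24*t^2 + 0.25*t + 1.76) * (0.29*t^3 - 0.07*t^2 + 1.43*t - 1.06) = -0.0696*t^5 + 0.0893*t^4 + 0.1497*t^3 + 0.4887*t^2 + 2.2518*t - 1.8656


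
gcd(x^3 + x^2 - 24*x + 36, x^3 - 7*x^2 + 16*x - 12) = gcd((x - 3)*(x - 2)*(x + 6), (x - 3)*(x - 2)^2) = x^2 - 5*x + 6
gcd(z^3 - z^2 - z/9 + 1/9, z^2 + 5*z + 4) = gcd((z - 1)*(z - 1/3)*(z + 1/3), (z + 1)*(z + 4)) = 1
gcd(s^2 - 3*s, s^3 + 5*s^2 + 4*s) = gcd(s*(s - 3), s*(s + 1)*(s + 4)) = s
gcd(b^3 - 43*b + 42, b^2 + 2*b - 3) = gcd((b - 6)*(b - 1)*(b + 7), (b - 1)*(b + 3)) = b - 1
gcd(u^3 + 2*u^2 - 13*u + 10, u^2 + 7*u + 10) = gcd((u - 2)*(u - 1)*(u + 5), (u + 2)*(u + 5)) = u + 5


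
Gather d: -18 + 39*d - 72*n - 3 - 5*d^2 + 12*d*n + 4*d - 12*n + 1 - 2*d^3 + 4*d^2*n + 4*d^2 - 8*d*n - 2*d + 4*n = -2*d^3 + d^2*(4*n - 1) + d*(4*n + 41) - 80*n - 20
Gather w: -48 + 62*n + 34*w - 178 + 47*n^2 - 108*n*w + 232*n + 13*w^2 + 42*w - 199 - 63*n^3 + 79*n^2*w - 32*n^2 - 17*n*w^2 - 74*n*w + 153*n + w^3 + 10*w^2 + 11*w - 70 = -63*n^3 + 15*n^2 + 447*n + w^3 + w^2*(23 - 17*n) + w*(79*n^2 - 182*n + 87) - 495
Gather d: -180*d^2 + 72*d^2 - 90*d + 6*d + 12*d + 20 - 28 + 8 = -108*d^2 - 72*d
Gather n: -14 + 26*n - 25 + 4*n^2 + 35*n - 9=4*n^2 + 61*n - 48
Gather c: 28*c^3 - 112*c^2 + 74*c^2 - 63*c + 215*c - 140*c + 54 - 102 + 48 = 28*c^3 - 38*c^2 + 12*c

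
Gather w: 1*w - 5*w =-4*w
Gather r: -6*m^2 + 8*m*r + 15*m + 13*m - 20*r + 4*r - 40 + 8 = -6*m^2 + 28*m + r*(8*m - 16) - 32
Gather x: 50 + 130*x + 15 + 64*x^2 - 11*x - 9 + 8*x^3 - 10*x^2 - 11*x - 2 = 8*x^3 + 54*x^2 + 108*x + 54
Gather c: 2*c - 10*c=-8*c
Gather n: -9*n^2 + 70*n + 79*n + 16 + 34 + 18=-9*n^2 + 149*n + 68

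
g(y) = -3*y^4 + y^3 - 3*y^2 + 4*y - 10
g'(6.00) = -2516.00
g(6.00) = -3766.00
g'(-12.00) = 21244.00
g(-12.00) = -64426.00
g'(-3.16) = 431.57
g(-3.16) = -383.29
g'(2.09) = -104.99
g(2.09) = -62.86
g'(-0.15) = 5.01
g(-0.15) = -10.67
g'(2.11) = -108.03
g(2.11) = -64.99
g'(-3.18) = 439.31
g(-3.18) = -392.00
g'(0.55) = -0.39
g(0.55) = -8.82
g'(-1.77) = 90.56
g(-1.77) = -61.47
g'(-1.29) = 42.49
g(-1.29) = -30.61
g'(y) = -12*y^3 + 3*y^2 - 6*y + 4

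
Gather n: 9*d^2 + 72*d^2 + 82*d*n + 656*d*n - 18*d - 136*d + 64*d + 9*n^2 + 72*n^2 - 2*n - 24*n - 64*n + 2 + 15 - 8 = 81*d^2 - 90*d + 81*n^2 + n*(738*d - 90) + 9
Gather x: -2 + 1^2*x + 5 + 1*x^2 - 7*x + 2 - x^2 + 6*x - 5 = 0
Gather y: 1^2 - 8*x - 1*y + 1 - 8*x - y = -16*x - 2*y + 2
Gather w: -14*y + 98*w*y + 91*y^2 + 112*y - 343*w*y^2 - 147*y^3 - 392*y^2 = w*(-343*y^2 + 98*y) - 147*y^3 - 301*y^2 + 98*y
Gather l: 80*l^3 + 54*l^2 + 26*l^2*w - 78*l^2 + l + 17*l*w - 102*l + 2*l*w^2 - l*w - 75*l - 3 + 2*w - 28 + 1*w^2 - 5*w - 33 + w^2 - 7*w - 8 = 80*l^3 + l^2*(26*w - 24) + l*(2*w^2 + 16*w - 176) + 2*w^2 - 10*w - 72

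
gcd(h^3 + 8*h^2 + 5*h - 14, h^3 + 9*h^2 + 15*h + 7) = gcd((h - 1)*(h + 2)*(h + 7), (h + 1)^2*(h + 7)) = h + 7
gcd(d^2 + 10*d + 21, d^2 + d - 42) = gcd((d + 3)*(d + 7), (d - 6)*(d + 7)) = d + 7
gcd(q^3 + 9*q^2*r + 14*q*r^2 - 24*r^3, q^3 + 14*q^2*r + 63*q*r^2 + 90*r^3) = q + 6*r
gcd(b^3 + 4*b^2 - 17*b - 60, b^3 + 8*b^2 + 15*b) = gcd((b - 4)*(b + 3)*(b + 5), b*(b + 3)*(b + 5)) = b^2 + 8*b + 15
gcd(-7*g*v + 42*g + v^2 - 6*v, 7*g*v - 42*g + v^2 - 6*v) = v - 6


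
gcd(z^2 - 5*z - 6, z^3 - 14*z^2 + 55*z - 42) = z - 6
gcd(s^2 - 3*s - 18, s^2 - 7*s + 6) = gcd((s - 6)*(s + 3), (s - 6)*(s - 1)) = s - 6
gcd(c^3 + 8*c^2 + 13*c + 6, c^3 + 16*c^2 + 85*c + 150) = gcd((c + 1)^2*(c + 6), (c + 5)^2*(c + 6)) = c + 6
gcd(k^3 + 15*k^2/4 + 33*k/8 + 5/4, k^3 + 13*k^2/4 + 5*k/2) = k^2 + 13*k/4 + 5/2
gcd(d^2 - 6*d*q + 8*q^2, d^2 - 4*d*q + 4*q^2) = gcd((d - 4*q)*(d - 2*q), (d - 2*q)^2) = -d + 2*q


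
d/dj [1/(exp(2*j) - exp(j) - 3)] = (1 - 2*exp(j))*exp(j)/(-exp(2*j) + exp(j) + 3)^2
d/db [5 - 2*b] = -2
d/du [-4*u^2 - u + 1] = -8*u - 1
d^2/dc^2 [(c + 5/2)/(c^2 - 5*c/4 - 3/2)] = -(4*(2*c + 5)*(8*c - 5)^2 + 8*(12*c + 5)*(-4*c^2 + 5*c + 6))/(-4*c^2 + 5*c + 6)^3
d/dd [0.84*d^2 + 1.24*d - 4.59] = 1.68*d + 1.24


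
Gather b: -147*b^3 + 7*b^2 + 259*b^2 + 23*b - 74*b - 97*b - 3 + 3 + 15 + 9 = -147*b^3 + 266*b^2 - 148*b + 24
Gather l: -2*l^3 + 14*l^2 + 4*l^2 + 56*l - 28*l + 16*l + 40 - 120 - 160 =-2*l^3 + 18*l^2 + 44*l - 240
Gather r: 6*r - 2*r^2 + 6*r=-2*r^2 + 12*r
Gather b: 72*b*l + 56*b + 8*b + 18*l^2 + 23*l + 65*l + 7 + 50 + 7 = b*(72*l + 64) + 18*l^2 + 88*l + 64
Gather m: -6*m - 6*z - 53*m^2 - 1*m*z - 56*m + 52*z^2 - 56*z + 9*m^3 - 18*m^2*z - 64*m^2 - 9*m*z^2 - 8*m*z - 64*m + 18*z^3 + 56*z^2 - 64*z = 9*m^3 + m^2*(-18*z - 117) + m*(-9*z^2 - 9*z - 126) + 18*z^3 + 108*z^2 - 126*z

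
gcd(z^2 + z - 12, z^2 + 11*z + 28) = z + 4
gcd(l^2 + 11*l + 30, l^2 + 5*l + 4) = 1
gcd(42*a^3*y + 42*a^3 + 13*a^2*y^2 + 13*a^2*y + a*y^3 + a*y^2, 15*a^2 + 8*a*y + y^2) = 1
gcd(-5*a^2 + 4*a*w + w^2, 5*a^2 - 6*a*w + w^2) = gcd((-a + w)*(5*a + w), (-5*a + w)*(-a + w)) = -a + w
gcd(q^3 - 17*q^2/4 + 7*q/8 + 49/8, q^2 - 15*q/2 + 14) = q - 7/2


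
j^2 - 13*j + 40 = (j - 8)*(j - 5)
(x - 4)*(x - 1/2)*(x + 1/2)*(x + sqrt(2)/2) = x^4 - 4*x^3 + sqrt(2)*x^3/2 - 2*sqrt(2)*x^2 - x^2/4 - sqrt(2)*x/8 + x + sqrt(2)/2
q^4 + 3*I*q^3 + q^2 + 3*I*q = q*(q + 3*I)*(-I*q + 1)*(I*q + 1)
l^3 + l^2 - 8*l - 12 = (l - 3)*(l + 2)^2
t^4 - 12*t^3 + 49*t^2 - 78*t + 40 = (t - 5)*(t - 4)*(t - 2)*(t - 1)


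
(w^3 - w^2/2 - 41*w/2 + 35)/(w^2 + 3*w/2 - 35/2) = w - 2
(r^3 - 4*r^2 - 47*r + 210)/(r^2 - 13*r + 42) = (r^2 + 2*r - 35)/(r - 7)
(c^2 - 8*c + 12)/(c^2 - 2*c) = (c - 6)/c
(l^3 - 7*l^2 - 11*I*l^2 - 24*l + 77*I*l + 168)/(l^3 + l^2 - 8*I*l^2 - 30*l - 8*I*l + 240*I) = (l^2 - l*(7 + 3*I) + 21*I)/(l^2 + l - 30)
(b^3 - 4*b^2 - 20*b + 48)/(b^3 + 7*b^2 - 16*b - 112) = (b^2 - 8*b + 12)/(b^2 + 3*b - 28)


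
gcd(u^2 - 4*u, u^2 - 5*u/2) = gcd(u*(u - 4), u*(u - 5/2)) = u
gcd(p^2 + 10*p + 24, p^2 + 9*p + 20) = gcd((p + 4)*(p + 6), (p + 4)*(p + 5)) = p + 4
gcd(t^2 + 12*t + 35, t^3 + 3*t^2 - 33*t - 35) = t + 7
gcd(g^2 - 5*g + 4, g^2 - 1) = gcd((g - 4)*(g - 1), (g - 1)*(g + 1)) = g - 1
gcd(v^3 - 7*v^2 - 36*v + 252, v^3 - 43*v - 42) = v^2 - v - 42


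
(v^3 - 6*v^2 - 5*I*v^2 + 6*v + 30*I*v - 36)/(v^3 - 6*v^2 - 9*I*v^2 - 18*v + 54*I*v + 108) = (v + I)/(v - 3*I)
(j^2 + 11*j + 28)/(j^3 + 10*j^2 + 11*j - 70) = (j + 4)/(j^2 + 3*j - 10)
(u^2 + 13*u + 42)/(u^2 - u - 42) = (u + 7)/(u - 7)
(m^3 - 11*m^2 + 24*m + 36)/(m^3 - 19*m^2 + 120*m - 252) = (m + 1)/(m - 7)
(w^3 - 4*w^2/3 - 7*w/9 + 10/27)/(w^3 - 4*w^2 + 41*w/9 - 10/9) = (w + 2/3)/(w - 2)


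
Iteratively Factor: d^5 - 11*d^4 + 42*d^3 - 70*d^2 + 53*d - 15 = (d - 3)*(d^4 - 8*d^3 + 18*d^2 - 16*d + 5) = (d - 3)*(d - 1)*(d^3 - 7*d^2 + 11*d - 5) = (d - 5)*(d - 3)*(d - 1)*(d^2 - 2*d + 1) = (d - 5)*(d - 3)*(d - 1)^2*(d - 1)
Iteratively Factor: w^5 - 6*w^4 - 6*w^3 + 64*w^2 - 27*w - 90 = (w - 3)*(w^4 - 3*w^3 - 15*w^2 + 19*w + 30) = (w - 5)*(w - 3)*(w^3 + 2*w^2 - 5*w - 6) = (w - 5)*(w - 3)*(w - 2)*(w^2 + 4*w + 3) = (w - 5)*(w - 3)*(w - 2)*(w + 3)*(w + 1)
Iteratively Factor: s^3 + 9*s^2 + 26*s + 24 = (s + 4)*(s^2 + 5*s + 6) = (s + 3)*(s + 4)*(s + 2)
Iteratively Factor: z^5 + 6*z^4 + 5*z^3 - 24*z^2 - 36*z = (z)*(z^4 + 6*z^3 + 5*z^2 - 24*z - 36) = z*(z + 3)*(z^3 + 3*z^2 - 4*z - 12) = z*(z + 3)^2*(z^2 - 4) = z*(z - 2)*(z + 3)^2*(z + 2)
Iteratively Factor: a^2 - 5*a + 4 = (a - 4)*(a - 1)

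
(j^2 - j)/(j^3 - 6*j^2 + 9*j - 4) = j/(j^2 - 5*j + 4)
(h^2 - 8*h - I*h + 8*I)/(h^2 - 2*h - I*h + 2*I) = (h - 8)/(h - 2)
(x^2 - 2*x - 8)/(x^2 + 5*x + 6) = (x - 4)/(x + 3)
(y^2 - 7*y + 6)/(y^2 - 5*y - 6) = (y - 1)/(y + 1)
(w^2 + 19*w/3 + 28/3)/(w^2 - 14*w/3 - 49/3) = (w + 4)/(w - 7)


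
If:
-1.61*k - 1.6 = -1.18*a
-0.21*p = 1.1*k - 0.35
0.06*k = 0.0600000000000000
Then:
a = 2.72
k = 1.00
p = -3.57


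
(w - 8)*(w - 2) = w^2 - 10*w + 16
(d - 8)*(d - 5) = d^2 - 13*d + 40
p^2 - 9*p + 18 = (p - 6)*(p - 3)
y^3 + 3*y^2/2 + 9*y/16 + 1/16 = (y + 1/4)^2*(y + 1)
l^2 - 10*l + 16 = (l - 8)*(l - 2)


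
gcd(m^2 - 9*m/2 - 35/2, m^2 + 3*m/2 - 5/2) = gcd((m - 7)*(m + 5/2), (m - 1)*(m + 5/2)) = m + 5/2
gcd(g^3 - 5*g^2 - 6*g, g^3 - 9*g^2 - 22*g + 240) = g - 6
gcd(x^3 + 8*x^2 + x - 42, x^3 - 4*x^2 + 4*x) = x - 2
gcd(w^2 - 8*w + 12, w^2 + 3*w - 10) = w - 2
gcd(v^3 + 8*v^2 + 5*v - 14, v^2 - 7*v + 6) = v - 1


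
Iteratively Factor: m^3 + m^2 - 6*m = (m)*(m^2 + m - 6) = m*(m + 3)*(m - 2)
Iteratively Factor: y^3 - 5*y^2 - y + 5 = (y - 1)*(y^2 - 4*y - 5) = (y - 5)*(y - 1)*(y + 1)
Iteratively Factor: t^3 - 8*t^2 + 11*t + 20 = (t - 5)*(t^2 - 3*t - 4) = (t - 5)*(t + 1)*(t - 4)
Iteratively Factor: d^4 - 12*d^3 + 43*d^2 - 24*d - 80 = (d - 4)*(d^3 - 8*d^2 + 11*d + 20) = (d - 5)*(d - 4)*(d^2 - 3*d - 4) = (d - 5)*(d - 4)^2*(d + 1)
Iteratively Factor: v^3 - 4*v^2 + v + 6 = (v - 3)*(v^2 - v - 2) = (v - 3)*(v - 2)*(v + 1)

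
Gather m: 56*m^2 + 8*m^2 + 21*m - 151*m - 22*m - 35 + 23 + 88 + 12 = 64*m^2 - 152*m + 88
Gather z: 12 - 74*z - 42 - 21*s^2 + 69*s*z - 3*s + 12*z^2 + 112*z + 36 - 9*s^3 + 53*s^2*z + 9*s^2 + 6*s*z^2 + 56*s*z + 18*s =-9*s^3 - 12*s^2 + 15*s + z^2*(6*s + 12) + z*(53*s^2 + 125*s + 38) + 6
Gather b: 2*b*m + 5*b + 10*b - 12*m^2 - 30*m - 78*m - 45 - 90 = b*(2*m + 15) - 12*m^2 - 108*m - 135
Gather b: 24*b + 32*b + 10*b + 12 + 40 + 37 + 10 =66*b + 99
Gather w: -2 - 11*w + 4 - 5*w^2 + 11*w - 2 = -5*w^2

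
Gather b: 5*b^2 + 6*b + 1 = 5*b^2 + 6*b + 1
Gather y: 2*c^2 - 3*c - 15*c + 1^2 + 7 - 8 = 2*c^2 - 18*c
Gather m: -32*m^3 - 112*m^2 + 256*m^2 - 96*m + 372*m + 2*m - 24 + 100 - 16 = -32*m^3 + 144*m^2 + 278*m + 60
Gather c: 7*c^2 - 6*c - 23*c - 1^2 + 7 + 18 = 7*c^2 - 29*c + 24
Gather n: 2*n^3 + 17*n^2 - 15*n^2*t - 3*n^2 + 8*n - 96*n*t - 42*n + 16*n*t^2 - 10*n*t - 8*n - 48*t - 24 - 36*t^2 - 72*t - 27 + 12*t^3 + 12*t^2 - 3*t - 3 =2*n^3 + n^2*(14 - 15*t) + n*(16*t^2 - 106*t - 42) + 12*t^3 - 24*t^2 - 123*t - 54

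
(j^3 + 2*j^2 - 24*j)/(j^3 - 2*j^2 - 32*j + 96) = j/(j - 4)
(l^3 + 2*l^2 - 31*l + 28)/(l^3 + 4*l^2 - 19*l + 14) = (l - 4)/(l - 2)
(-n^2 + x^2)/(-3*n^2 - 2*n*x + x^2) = (-n + x)/(-3*n + x)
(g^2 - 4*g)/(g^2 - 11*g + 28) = g/(g - 7)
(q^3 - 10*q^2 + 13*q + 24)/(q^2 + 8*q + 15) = (q^3 - 10*q^2 + 13*q + 24)/(q^2 + 8*q + 15)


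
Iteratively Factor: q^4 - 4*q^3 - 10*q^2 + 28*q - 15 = (q - 5)*(q^3 + q^2 - 5*q + 3) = (q - 5)*(q + 3)*(q^2 - 2*q + 1) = (q - 5)*(q - 1)*(q + 3)*(q - 1)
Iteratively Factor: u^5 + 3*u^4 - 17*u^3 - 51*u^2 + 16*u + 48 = (u - 4)*(u^4 + 7*u^3 + 11*u^2 - 7*u - 12) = (u - 4)*(u + 4)*(u^3 + 3*u^2 - u - 3) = (u - 4)*(u - 1)*(u + 4)*(u^2 + 4*u + 3) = (u - 4)*(u - 1)*(u + 3)*(u + 4)*(u + 1)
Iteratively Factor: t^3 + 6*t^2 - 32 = (t - 2)*(t^2 + 8*t + 16) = (t - 2)*(t + 4)*(t + 4)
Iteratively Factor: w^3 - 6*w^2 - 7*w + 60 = (w - 4)*(w^2 - 2*w - 15) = (w - 5)*(w - 4)*(w + 3)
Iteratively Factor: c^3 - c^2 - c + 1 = (c - 1)*(c^2 - 1) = (c - 1)*(c + 1)*(c - 1)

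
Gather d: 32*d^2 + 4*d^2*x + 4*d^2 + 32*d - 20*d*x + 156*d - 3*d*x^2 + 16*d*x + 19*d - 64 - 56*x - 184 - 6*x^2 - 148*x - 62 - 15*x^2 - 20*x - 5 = d^2*(4*x + 36) + d*(-3*x^2 - 4*x + 207) - 21*x^2 - 224*x - 315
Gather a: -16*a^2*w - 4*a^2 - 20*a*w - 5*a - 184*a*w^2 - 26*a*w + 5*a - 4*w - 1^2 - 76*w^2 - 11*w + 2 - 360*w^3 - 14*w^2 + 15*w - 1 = a^2*(-16*w - 4) + a*(-184*w^2 - 46*w) - 360*w^3 - 90*w^2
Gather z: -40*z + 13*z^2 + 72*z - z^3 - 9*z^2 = -z^3 + 4*z^2 + 32*z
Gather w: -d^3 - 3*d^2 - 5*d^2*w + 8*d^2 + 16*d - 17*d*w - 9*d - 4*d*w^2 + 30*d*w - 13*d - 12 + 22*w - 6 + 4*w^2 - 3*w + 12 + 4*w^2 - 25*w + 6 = -d^3 + 5*d^2 - 6*d + w^2*(8 - 4*d) + w*(-5*d^2 + 13*d - 6)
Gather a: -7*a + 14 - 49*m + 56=-7*a - 49*m + 70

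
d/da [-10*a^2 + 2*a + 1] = 2 - 20*a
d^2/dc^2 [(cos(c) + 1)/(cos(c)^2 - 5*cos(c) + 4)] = (-9*(1 - cos(2*c))^2*cos(c) - 9*(1 - cos(2*c))^2 - 235*cos(c) - 82*cos(2*c) + 33*cos(3*c) + 2*cos(5*c) + 282)/(4*(cos(c) - 4)^3*(cos(c) - 1)^3)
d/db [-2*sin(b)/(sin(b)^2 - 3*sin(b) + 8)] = 2*(sin(b)^2 - 8)*cos(b)/(sin(b)^2 - 3*sin(b) + 8)^2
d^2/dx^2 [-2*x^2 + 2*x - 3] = -4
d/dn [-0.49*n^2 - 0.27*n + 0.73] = -0.98*n - 0.27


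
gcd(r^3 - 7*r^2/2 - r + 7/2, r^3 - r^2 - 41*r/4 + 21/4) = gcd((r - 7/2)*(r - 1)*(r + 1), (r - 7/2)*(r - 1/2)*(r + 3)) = r - 7/2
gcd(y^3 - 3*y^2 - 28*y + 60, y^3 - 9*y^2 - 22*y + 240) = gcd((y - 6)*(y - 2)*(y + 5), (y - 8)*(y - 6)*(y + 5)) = y^2 - y - 30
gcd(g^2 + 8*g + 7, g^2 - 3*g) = 1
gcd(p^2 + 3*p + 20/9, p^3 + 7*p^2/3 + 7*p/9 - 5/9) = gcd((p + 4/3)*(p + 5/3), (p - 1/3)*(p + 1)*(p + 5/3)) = p + 5/3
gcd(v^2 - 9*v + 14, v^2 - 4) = v - 2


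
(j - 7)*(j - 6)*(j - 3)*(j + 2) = j^4 - 14*j^3 + 49*j^2 + 36*j - 252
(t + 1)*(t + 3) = t^2 + 4*t + 3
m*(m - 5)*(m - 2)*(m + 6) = m^4 - m^3 - 32*m^2 + 60*m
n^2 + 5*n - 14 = (n - 2)*(n + 7)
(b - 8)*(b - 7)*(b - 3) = b^3 - 18*b^2 + 101*b - 168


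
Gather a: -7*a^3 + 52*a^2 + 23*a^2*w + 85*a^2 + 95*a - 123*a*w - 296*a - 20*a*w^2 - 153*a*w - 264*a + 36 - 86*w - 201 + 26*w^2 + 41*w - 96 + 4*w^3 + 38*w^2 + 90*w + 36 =-7*a^3 + a^2*(23*w + 137) + a*(-20*w^2 - 276*w - 465) + 4*w^3 + 64*w^2 + 45*w - 225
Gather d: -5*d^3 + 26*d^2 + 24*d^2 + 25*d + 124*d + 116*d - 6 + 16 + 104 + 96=-5*d^3 + 50*d^2 + 265*d + 210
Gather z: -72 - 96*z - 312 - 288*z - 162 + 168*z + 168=-216*z - 378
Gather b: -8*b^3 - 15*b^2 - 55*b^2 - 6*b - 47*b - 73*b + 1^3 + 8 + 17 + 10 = -8*b^3 - 70*b^2 - 126*b + 36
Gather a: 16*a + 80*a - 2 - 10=96*a - 12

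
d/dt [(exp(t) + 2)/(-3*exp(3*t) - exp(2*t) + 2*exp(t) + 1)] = ((exp(t) + 2)*(9*exp(2*t) + 2*exp(t) - 2) - 3*exp(3*t) - exp(2*t) + 2*exp(t) + 1)*exp(t)/(3*exp(3*t) + exp(2*t) - 2*exp(t) - 1)^2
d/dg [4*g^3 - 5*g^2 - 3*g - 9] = 12*g^2 - 10*g - 3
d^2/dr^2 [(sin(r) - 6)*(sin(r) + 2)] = 4*sin(r) + 2*cos(2*r)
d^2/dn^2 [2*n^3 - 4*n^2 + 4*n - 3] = 12*n - 8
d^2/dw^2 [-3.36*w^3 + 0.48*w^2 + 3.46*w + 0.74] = 0.96 - 20.16*w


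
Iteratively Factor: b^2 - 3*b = (b - 3)*(b)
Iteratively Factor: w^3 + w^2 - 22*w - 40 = (w + 4)*(w^2 - 3*w - 10) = (w - 5)*(w + 4)*(w + 2)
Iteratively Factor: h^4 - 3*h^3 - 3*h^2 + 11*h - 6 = (h - 3)*(h^3 - 3*h + 2) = (h - 3)*(h - 1)*(h^2 + h - 2) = (h - 3)*(h - 1)^2*(h + 2)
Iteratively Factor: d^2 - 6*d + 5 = (d - 5)*(d - 1)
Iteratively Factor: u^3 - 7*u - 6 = (u + 1)*(u^2 - u - 6) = (u + 1)*(u + 2)*(u - 3)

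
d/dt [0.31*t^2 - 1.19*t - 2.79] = 0.62*t - 1.19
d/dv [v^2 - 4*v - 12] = 2*v - 4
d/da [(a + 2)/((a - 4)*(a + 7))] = (-a^2 - 4*a - 34)/(a^4 + 6*a^3 - 47*a^2 - 168*a + 784)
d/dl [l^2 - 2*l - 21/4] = 2*l - 2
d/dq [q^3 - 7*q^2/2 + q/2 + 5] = 3*q^2 - 7*q + 1/2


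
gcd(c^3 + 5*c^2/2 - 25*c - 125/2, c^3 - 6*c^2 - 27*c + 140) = c + 5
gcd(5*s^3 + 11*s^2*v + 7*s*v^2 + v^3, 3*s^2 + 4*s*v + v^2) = s + v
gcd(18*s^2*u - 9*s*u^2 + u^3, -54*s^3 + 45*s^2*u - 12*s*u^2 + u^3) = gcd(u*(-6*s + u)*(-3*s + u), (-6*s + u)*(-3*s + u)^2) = 18*s^2 - 9*s*u + u^2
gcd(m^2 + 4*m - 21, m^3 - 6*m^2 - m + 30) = m - 3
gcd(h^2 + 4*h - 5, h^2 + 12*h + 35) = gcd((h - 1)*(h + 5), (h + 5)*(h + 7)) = h + 5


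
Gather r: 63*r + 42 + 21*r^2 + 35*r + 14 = 21*r^2 + 98*r + 56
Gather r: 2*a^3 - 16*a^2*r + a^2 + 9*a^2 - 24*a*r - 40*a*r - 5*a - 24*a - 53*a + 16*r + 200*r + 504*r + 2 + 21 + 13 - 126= 2*a^3 + 10*a^2 - 82*a + r*(-16*a^2 - 64*a + 720) - 90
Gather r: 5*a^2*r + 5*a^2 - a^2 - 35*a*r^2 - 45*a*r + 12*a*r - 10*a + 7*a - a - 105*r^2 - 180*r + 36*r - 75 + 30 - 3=4*a^2 - 4*a + r^2*(-35*a - 105) + r*(5*a^2 - 33*a - 144) - 48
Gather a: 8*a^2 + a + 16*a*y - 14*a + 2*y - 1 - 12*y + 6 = 8*a^2 + a*(16*y - 13) - 10*y + 5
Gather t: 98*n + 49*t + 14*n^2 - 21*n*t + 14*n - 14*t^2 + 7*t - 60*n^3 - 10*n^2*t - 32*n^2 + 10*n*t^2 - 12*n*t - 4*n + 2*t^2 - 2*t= -60*n^3 - 18*n^2 + 108*n + t^2*(10*n - 12) + t*(-10*n^2 - 33*n + 54)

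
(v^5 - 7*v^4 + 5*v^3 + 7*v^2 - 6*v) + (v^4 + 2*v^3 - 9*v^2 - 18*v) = v^5 - 6*v^4 + 7*v^3 - 2*v^2 - 24*v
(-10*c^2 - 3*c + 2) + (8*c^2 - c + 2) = -2*c^2 - 4*c + 4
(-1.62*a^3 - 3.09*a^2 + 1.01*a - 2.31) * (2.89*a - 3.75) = -4.6818*a^4 - 2.8551*a^3 + 14.5064*a^2 - 10.4634*a + 8.6625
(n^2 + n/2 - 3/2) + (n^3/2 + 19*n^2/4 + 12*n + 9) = n^3/2 + 23*n^2/4 + 25*n/2 + 15/2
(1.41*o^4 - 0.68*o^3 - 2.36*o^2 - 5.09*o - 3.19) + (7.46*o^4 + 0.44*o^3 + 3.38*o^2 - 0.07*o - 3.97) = 8.87*o^4 - 0.24*o^3 + 1.02*o^2 - 5.16*o - 7.16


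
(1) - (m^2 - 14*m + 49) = -m^2 + 14*m - 48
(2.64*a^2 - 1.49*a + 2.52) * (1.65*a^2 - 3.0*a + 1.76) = 4.356*a^4 - 10.3785*a^3 + 13.2744*a^2 - 10.1824*a + 4.4352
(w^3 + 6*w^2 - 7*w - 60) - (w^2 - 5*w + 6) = w^3 + 5*w^2 - 2*w - 66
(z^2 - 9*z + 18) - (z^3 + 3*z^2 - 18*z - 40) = -z^3 - 2*z^2 + 9*z + 58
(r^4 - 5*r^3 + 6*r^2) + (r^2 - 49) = r^4 - 5*r^3 + 7*r^2 - 49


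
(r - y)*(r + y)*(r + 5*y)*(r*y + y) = r^4*y + 5*r^3*y^2 + r^3*y - r^2*y^3 + 5*r^2*y^2 - 5*r*y^4 - r*y^3 - 5*y^4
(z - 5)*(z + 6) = z^2 + z - 30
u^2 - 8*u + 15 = (u - 5)*(u - 3)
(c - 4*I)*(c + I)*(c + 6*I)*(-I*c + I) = -I*c^4 + 3*c^3 + I*c^3 - 3*c^2 - 22*I*c^2 + 24*c + 22*I*c - 24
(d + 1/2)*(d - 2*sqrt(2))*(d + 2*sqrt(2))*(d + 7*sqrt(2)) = d^4 + d^3/2 + 7*sqrt(2)*d^3 - 8*d^2 + 7*sqrt(2)*d^2/2 - 56*sqrt(2)*d - 4*d - 28*sqrt(2)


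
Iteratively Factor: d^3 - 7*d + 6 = (d + 3)*(d^2 - 3*d + 2) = (d - 1)*(d + 3)*(d - 2)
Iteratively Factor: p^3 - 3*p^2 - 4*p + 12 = (p + 2)*(p^2 - 5*p + 6) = (p - 3)*(p + 2)*(p - 2)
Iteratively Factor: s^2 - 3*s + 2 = (s - 1)*(s - 2)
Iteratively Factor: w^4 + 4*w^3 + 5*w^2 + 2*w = (w + 2)*(w^3 + 2*w^2 + w) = (w + 1)*(w + 2)*(w^2 + w) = w*(w + 1)*(w + 2)*(w + 1)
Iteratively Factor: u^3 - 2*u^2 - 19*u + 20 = (u + 4)*(u^2 - 6*u + 5) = (u - 1)*(u + 4)*(u - 5)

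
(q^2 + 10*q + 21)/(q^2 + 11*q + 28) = (q + 3)/(q + 4)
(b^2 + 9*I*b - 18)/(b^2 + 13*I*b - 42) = (b + 3*I)/(b + 7*I)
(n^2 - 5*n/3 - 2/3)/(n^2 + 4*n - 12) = (n + 1/3)/(n + 6)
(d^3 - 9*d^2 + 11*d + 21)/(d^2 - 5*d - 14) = (d^2 - 2*d - 3)/(d + 2)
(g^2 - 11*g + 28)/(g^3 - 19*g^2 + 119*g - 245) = (g - 4)/(g^2 - 12*g + 35)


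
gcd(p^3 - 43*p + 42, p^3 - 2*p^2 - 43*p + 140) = p + 7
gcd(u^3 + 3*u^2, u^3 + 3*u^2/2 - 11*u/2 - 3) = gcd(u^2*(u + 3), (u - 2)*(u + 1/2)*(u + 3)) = u + 3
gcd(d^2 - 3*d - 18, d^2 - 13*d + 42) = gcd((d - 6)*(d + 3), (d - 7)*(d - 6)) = d - 6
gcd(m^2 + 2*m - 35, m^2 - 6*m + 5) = m - 5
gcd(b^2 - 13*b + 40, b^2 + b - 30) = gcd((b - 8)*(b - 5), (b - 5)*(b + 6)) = b - 5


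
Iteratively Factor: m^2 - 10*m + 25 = (m - 5)*(m - 5)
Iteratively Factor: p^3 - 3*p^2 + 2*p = (p - 2)*(p^2 - p) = p*(p - 2)*(p - 1)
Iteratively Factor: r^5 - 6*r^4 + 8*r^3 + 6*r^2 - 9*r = (r - 3)*(r^4 - 3*r^3 - r^2 + 3*r) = (r - 3)^2*(r^3 - r) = (r - 3)^2*(r - 1)*(r^2 + r) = (r - 3)^2*(r - 1)*(r + 1)*(r)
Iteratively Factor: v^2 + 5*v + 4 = (v + 4)*(v + 1)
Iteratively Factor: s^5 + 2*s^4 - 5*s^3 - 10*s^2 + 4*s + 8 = (s - 1)*(s^4 + 3*s^3 - 2*s^2 - 12*s - 8) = (s - 2)*(s - 1)*(s^3 + 5*s^2 + 8*s + 4) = (s - 2)*(s - 1)*(s + 2)*(s^2 + 3*s + 2) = (s - 2)*(s - 1)*(s + 1)*(s + 2)*(s + 2)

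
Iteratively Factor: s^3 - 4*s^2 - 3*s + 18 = (s + 2)*(s^2 - 6*s + 9) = (s - 3)*(s + 2)*(s - 3)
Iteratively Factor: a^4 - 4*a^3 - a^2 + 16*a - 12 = (a - 1)*(a^3 - 3*a^2 - 4*a + 12) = (a - 3)*(a - 1)*(a^2 - 4) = (a - 3)*(a - 2)*(a - 1)*(a + 2)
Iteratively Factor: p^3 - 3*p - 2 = (p - 2)*(p^2 + 2*p + 1) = (p - 2)*(p + 1)*(p + 1)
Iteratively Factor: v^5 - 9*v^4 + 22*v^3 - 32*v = (v - 2)*(v^4 - 7*v^3 + 8*v^2 + 16*v) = (v - 4)*(v - 2)*(v^3 - 3*v^2 - 4*v) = (v - 4)*(v - 2)*(v + 1)*(v^2 - 4*v) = v*(v - 4)*(v - 2)*(v + 1)*(v - 4)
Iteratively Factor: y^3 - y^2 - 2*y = (y - 2)*(y^2 + y) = (y - 2)*(y + 1)*(y)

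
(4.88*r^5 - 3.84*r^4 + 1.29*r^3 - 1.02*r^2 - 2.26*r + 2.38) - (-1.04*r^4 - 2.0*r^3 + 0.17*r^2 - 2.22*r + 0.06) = 4.88*r^5 - 2.8*r^4 + 3.29*r^3 - 1.19*r^2 - 0.0399999999999996*r + 2.32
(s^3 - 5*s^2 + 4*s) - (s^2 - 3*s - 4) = s^3 - 6*s^2 + 7*s + 4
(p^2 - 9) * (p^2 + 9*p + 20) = p^4 + 9*p^3 + 11*p^2 - 81*p - 180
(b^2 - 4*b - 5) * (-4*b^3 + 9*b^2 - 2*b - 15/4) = -4*b^5 + 25*b^4 - 18*b^3 - 163*b^2/4 + 25*b + 75/4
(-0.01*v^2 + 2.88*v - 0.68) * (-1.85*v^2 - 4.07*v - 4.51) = 0.0185*v^4 - 5.2873*v^3 - 10.4185*v^2 - 10.2212*v + 3.0668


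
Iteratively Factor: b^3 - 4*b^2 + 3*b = (b - 3)*(b^2 - b) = b*(b - 3)*(b - 1)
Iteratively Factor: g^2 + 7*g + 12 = (g + 3)*(g + 4)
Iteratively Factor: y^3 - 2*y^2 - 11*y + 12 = (y - 4)*(y^2 + 2*y - 3) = (y - 4)*(y - 1)*(y + 3)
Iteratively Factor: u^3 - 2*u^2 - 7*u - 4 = (u + 1)*(u^2 - 3*u - 4) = (u - 4)*(u + 1)*(u + 1)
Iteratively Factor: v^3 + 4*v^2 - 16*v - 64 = (v + 4)*(v^2 - 16) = (v - 4)*(v + 4)*(v + 4)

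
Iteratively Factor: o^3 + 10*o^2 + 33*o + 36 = (o + 3)*(o^2 + 7*o + 12) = (o + 3)*(o + 4)*(o + 3)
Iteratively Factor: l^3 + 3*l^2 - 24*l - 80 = (l - 5)*(l^2 + 8*l + 16) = (l - 5)*(l + 4)*(l + 4)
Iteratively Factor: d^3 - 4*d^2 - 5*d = (d)*(d^2 - 4*d - 5) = d*(d - 5)*(d + 1)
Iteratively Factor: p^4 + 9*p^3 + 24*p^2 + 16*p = (p + 4)*(p^3 + 5*p^2 + 4*p) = p*(p + 4)*(p^2 + 5*p + 4) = p*(p + 1)*(p + 4)*(p + 4)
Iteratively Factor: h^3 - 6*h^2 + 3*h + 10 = (h - 5)*(h^2 - h - 2) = (h - 5)*(h + 1)*(h - 2)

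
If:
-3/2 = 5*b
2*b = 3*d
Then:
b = -3/10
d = -1/5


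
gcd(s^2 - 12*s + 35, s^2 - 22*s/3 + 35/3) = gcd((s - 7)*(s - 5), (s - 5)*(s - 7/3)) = s - 5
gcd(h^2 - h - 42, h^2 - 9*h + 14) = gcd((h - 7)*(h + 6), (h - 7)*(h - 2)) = h - 7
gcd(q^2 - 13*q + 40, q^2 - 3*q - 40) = q - 8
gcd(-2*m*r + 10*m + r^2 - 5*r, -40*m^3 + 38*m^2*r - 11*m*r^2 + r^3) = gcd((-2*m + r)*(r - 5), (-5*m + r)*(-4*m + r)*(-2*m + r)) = -2*m + r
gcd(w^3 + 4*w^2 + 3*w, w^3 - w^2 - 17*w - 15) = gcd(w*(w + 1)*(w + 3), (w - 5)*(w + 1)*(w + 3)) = w^2 + 4*w + 3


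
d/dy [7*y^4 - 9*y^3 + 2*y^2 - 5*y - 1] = 28*y^3 - 27*y^2 + 4*y - 5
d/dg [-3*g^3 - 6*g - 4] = -9*g^2 - 6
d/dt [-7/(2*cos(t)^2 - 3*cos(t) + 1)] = 7*(3 - 4*cos(t))*sin(t)/(-3*cos(t) + cos(2*t) + 2)^2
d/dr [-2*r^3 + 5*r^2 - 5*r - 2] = -6*r^2 + 10*r - 5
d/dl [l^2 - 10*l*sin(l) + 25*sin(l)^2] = -10*l*cos(l) + 2*l - 10*sin(l) + 25*sin(2*l)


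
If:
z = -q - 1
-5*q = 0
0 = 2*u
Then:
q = 0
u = 0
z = -1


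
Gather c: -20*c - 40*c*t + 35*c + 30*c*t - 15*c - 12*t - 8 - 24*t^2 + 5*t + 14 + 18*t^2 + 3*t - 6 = -10*c*t - 6*t^2 - 4*t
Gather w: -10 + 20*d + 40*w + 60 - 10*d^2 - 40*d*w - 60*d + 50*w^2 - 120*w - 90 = -10*d^2 - 40*d + 50*w^2 + w*(-40*d - 80) - 40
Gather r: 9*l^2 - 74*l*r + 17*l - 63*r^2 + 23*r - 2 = 9*l^2 + 17*l - 63*r^2 + r*(23 - 74*l) - 2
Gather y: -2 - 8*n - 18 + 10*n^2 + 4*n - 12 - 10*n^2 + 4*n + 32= 0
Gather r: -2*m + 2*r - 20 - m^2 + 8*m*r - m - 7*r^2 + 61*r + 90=-m^2 - 3*m - 7*r^2 + r*(8*m + 63) + 70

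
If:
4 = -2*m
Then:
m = -2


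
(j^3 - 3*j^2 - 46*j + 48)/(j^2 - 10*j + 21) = (j^3 - 3*j^2 - 46*j + 48)/(j^2 - 10*j + 21)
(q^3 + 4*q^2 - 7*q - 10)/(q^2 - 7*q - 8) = (q^2 + 3*q - 10)/(q - 8)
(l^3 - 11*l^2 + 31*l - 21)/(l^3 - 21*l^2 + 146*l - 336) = (l^2 - 4*l + 3)/(l^2 - 14*l + 48)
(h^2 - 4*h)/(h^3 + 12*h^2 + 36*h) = (h - 4)/(h^2 + 12*h + 36)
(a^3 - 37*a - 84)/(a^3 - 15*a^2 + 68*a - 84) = (a^2 + 7*a + 12)/(a^2 - 8*a + 12)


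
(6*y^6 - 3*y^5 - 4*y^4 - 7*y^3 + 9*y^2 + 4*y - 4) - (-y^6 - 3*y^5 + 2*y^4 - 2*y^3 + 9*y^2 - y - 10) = 7*y^6 - 6*y^4 - 5*y^3 + 5*y + 6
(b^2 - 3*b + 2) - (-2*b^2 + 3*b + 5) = 3*b^2 - 6*b - 3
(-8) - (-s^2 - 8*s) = s^2 + 8*s - 8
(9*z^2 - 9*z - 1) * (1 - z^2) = -9*z^4 + 9*z^3 + 10*z^2 - 9*z - 1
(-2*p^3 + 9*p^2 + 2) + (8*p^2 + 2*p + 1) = -2*p^3 + 17*p^2 + 2*p + 3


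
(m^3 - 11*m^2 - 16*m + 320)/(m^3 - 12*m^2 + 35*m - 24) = (m^2 - 3*m - 40)/(m^2 - 4*m + 3)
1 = 1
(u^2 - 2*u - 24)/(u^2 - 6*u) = (u + 4)/u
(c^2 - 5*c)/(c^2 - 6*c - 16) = c*(5 - c)/(-c^2 + 6*c + 16)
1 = 1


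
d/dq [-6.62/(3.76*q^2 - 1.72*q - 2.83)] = (49.7824*q - 11.3864)/(-3.76*q^2 + 1.72*q + 2.83)^2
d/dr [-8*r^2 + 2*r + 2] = 2 - 16*r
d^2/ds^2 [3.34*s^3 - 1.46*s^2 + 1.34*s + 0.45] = 20.04*s - 2.92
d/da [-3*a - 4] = -3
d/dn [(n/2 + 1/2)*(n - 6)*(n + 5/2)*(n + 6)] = 2*n^3 + 21*n^2/4 - 67*n/2 - 63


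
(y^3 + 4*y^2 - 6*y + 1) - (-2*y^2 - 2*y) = y^3 + 6*y^2 - 4*y + 1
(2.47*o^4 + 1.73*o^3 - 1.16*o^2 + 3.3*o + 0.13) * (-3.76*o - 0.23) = -9.2872*o^5 - 7.0729*o^4 + 3.9637*o^3 - 12.1412*o^2 - 1.2478*o - 0.0299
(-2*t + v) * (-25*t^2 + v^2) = 50*t^3 - 25*t^2*v - 2*t*v^2 + v^3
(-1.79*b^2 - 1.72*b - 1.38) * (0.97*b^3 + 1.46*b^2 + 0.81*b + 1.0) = -1.7363*b^5 - 4.2818*b^4 - 5.2997*b^3 - 5.198*b^2 - 2.8378*b - 1.38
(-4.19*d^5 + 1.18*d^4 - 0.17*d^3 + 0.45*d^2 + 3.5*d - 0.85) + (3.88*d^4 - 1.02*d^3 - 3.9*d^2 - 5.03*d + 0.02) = -4.19*d^5 + 5.06*d^4 - 1.19*d^3 - 3.45*d^2 - 1.53*d - 0.83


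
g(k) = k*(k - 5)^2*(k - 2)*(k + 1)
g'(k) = k*(k - 5)^2*(k - 2) + k*(k - 5)^2*(k + 1) + k*(k - 2)*(k + 1)*(2*k - 10) + (k - 5)^2*(k - 2)*(k + 1) = 5*k^4 - 44*k^3 + 99*k^2 - 10*k - 50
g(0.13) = -6.52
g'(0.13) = -49.72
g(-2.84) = -1554.58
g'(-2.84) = 2110.04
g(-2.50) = -949.22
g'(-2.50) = 1476.56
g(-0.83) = 13.57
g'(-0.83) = 54.03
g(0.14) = -7.01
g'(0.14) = -49.58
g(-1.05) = -5.86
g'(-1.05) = 126.66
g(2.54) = 29.38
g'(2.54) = 50.39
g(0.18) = -8.98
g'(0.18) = -48.84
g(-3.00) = -1920.00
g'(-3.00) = 2464.00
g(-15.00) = -1428000.00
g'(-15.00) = 424000.00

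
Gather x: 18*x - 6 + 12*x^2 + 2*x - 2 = 12*x^2 + 20*x - 8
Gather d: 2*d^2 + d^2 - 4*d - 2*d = 3*d^2 - 6*d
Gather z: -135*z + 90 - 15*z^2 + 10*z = -15*z^2 - 125*z + 90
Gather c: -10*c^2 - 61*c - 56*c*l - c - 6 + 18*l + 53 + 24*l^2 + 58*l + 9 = -10*c^2 + c*(-56*l - 62) + 24*l^2 + 76*l + 56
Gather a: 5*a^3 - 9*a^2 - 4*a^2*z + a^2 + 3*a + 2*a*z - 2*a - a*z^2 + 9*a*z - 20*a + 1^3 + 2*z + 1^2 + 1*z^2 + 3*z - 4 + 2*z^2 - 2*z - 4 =5*a^3 + a^2*(-4*z - 8) + a*(-z^2 + 11*z - 19) + 3*z^2 + 3*z - 6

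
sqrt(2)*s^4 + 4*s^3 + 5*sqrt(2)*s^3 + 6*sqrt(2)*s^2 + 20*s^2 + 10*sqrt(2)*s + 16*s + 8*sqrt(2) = (s + 4)*(s + sqrt(2))^2*(sqrt(2)*s + sqrt(2))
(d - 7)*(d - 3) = d^2 - 10*d + 21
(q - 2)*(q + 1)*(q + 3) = q^3 + 2*q^2 - 5*q - 6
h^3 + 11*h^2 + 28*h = h*(h + 4)*(h + 7)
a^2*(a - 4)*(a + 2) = a^4 - 2*a^3 - 8*a^2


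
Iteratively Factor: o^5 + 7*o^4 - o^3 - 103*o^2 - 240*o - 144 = (o + 3)*(o^4 + 4*o^3 - 13*o^2 - 64*o - 48) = (o + 1)*(o + 3)*(o^3 + 3*o^2 - 16*o - 48) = (o + 1)*(o + 3)*(o + 4)*(o^2 - o - 12) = (o - 4)*(o + 1)*(o + 3)*(o + 4)*(o + 3)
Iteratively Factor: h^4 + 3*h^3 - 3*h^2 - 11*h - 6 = (h - 2)*(h^3 + 5*h^2 + 7*h + 3) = (h - 2)*(h + 1)*(h^2 + 4*h + 3) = (h - 2)*(h + 1)*(h + 3)*(h + 1)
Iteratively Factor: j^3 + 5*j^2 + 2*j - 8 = (j - 1)*(j^2 + 6*j + 8) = (j - 1)*(j + 4)*(j + 2)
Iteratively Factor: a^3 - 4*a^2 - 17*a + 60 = (a - 3)*(a^2 - a - 20) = (a - 3)*(a + 4)*(a - 5)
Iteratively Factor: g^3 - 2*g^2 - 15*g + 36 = (g - 3)*(g^2 + g - 12) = (g - 3)^2*(g + 4)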